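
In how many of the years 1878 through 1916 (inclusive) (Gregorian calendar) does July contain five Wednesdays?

17

July has 31 days; it has five Wednesdays when Wednesday falls among the first (month-length − 28) days — i.e. when July 1 is one of Wednesday/Tuesday/Monday.
July 1 by year: 1878:Mon✓ 1879:Tue✓ 1880:Thu 1881:Fri 1882:Sat 1883:Sun 1884:Tue✓ 1885:Wed✓ 1886:Thu 1887:Fri 1888:Sun 1889:Mon✓ 1890:Tue✓ 1891:Wed✓ 1892:Fri …(9 more)… 1902:Tue✓ 1903:Wed✓ 1904:Fri 1905:Sat 1906:Sun 1907:Mon✓ 1908:Wed✓ 1909:Thu 1910:Fri 1911:Sat 1912:Mon✓ 1913:Tue✓ 1914:Wed✓ 1915:Thu 1916:Sat
Years with five Wednesdays: 1878, 1879, 1884, 1885, 1889, 1890, 1891, 1895, 1896, 1901, 1902, 1903, 1907, 1908, 1912, 1913, 1914 → 17.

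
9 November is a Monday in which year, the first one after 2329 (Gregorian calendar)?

2331

From one year to the next, a fixed date's weekday advances by 1, or by 2 when a Feb 29 lies between the two dates.
2329: November 9 is Saturday.
2330: Sunday (+1)
2331: Monday (+1)
9 November falls on a Monday in 2331.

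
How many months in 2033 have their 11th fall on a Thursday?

1

Check the 11th of each month of 2033: Jan 11: Tue, Feb 11: Fri, Mar 11: Fri, Apr 11: Mon, May 11: Wed, Jun 11: Sat, Jul 11: Mon, Aug 11: Thu, Sep 11: Sun, Oct 11: Tue, Nov 11: Fri, Dec 11: Sun.
Thursday occurs in August — 1 month.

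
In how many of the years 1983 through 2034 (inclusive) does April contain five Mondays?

15

April has 30 days; it has five Mondays when Monday falls among the first (month-length − 28) days — i.e. when April 1 is one of Monday/Sunday.
April 1 by year: 1983:Fri 1984:Sun✓ 1985:Mon✓ 1986:Tue 1987:Wed 1988:Fri 1989:Sat 1990:Sun✓ 1991:Mon✓ 1992:Wed 1993:Thu 1994:Fri 1995:Sat 1996:Mon✓ 1997:Tue …(22 more)… 2020:Wed 2021:Thu 2022:Fri 2023:Sat 2024:Mon✓ 2025:Tue 2026:Wed 2027:Thu 2028:Sat 2029:Sun✓ 2030:Mon✓ 2031:Tue 2032:Thu 2033:Fri 2034:Sat
Years with five Mondays: 1984, 1985, 1990, 1991, 1996, 2001, 2002, 2007, 2012, 2013, 2018, 2019, 2024, 2029, 2030 → 15.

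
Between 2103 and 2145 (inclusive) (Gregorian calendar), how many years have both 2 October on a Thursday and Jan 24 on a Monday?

Check each year's weekday for 2 October and Jan 24:
  2103: Tue/Wed  2104: Thu/Thu  2105: Fri/Sat  2106: Sat/Sun  2107: Sun/Mon  2108: Tue/Tue  2109: Wed/Thu  2110: Thu/Fri  2111: Fri/Sat  2112: Sun/Sun  2113: Mon/Tue  2114: Tue/Wed  2115: Wed/Thu  2116: Fri/Fri  …(15 more)…  2132: Thu/Thu  2133: Fri/Sat  2134: Sat/Sun  2135: Sun/Mon  2136: Tue/Tue  2137: Wed/Thu  2138: Thu/Fri  2139: Fri/Sat  2140: Sun/Sun  2141: Mon/Tue  2142: Tue/Wed  2143: Wed/Thu  2144: Fri/Fri  2145: Sat/Sun
Both conditions hold in: no year — 0.

0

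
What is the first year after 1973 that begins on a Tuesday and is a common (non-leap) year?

Jan 1 advances by 2 weekdays after a leap year and by 1 after a common year.
1973: Jan 1 is Monday.
1974: Tuesday
1974 begins on a Tuesday and is a common year.

1974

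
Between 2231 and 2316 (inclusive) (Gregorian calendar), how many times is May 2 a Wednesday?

Track May 2's weekday year by year (advancing +1, or +2 across a Feb 29):
  2231: Mon  2232: Wed (+2) ✓  2233: Thu (+1)  2234: Fri (+1)  2235: Sat (+1)
  2236: Mon (+2)  2237: Tue (+1)  2238: Wed (+1) ✓  2239: Thu (+1)  2240: Sat (+2)
  2241: Sun (+1)  2242: Mon (+1)  2243: Tue (+1)  2244: Thu (+2)  … (58 more years) …
  2303: Sat (+1)  2304: Mon (+2)  2305: Tue (+1)  2306: Wed (+1) ✓  2307: Thu (+1)
  2308: Sat (+2)  2309: Sun (+1)  2310: Mon (+1)  2311: Tue (+1)  2312: Thu (+2)
  2313: Fri (+1)  2314: Sat (+1)  2315: Sun (+1)  2316: Tue (+2)
Wednesday years: 2232, 2238, 2249, 2255, 2260, 2266, 2277, 2283, 2288, 2294, 2300, 2306 — 12 in total.

12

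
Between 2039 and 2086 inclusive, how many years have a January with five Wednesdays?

January has 31 days; it has five Wednesdays when Wednesday falls among the first (month-length − 28) days — i.e. when January 1 is one of Wednesday/Tuesday/Monday.
January 1 by year: 2039:Sat 2040:Sun 2041:Tue✓ 2042:Wed✓ 2043:Thu 2044:Fri 2045:Sun 2046:Mon✓ 2047:Tue✓ 2048:Wed✓ 2049:Fri 2050:Sat 2051:Sun 2052:Mon✓ 2053:Wed✓ …(18 more)… 2072:Fri 2073:Sun 2074:Mon✓ 2075:Tue✓ 2076:Wed✓ 2077:Fri 2078:Sat 2079:Sun 2080:Mon✓ 2081:Wed✓ 2082:Thu 2083:Fri 2084:Sat 2085:Mon✓ 2086:Tue✓
Years with five Wednesdays: 2041, 2042, 2046, 2047, 2048, 2052, 2053, 2057, 2058, 2059, 2063, 2064, 2069, 2070, 2074, 2075, 2076, 2080, 2081, 2085, 2086 → 21.

21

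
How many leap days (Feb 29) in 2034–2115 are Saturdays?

2

Leap years in 2034–2115: 19 of them.
Feb 29 weekday advances by 5 (mod 7) from one leap year to the next four years later (or differs when a century non-leap intervenes).
Leap-day weekdays: 2036:Fri 2040:Wed 2044:Mon 2048:Sat✓ 2052:Thu 2056:Tue 2060:Sun 2064:Fri 2068:Wed 2072:Mon 2076:Sat✓ 2080:Thu 2084:Tue 2088:Sun 2092:Fri 2096:Wed 2104:Fri 2108:Wed 2112:Mon
Saturday: 2048, 2076 → 2.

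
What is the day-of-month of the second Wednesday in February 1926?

February 1, 1926 is a Monday, so the first Wednesday is the 3rd.
The second Wednesday is 3 + 7 = 10.

10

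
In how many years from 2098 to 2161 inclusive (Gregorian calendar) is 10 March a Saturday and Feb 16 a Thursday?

2

Check each year's weekday for 10 March and Feb 16:
  2098: Mon/Sun  2099: Tue/Mon  2100: Wed/Tue  2101: Thu/Wed  2102: Fri/Thu  2103: Sat/Fri  2104: Mon/Sat  2105: Tue/Mon  2106: Wed/Tue  2107: Thu/Wed  2108: Sat/Thu ✓  2109: Sun/Sat  2110: Mon/Sun  2111: Tue/Mon  …(36 more)…  2148: Sun/Fri  2149: Mon/Sun  2150: Tue/Mon  2151: Wed/Tue  2152: Fri/Wed  2153: Sat/Fri  2154: Sun/Sat  2155: Mon/Sun  2156: Wed/Mon  2157: Thu/Wed  2158: Fri/Thu  2159: Sat/Fri  2160: Mon/Sat  2161: Tue/Mon
Both conditions hold in: 2108, 2136 — 2.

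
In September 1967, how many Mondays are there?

September 1967 has 30 days and begins on Friday.
The first Monday is September 4.
Mondays fall on 4, 11, 18, 25 — that's 4.

4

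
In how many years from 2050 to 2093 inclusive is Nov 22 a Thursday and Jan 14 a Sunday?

Check each year's weekday for Nov 22 and Jan 14:
  2050: Tue/Fri  2051: Wed/Sat  2052: Fri/Sun  2053: Sat/Tue  2054: Sun/Wed  2055: Mon/Thu  2056: Wed/Fri  2057: Thu/Sun ✓  2058: Fri/Mon  2059: Sat/Tue  2060: Mon/Wed  2061: Tue/Fri  2062: Wed/Sat  2063: Thu/Sun ✓  …(16 more)…  2080: Fri/Sun  2081: Sat/Tue  2082: Sun/Wed  2083: Mon/Thu  2084: Wed/Fri  2085: Thu/Sun ✓  2086: Fri/Mon  2087: Sat/Tue  2088: Mon/Wed  2089: Tue/Fri  2090: Wed/Sat  2091: Thu/Sun ✓  2092: Sat/Mon  2093: Sun/Wed
Both conditions hold in: 2057, 2063, 2074, 2085, 2091 — 5.

5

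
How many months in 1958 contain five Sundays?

4

A month of length L has five Sundays iff its first Sunday is on day ≤ L−28 (so day 1–3 in a 31-day month, 1–2 in a 30-day month, day 1 in a leap February).
Checking each month of 1958: Jan starts Wed (31d); Feb starts Sat (28d); Mar starts Sat (31d) ✓; Apr starts Tue (30d); May starts Thu (31d); Jun starts Sun (30d) ✓; Jul starts Tue (31d); Aug starts Fri (31d) ✓; Sep starts Mon (30d); Oct starts Wed (31d); Nov starts Sat (30d) ✓; Dec starts Mon (31d).
Five-Sunday months: March, June, August, November → 4.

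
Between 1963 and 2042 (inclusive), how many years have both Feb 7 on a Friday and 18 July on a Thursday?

0

Check each year's weekday for Feb 7 and 18 July:
  1963: Thu/Thu  1964: Fri/Sat  1965: Sun/Sun  1966: Mon/Mon  1967: Tue/Tue  1968: Wed/Thu  1969: Fri/Fri  1970: Sat/Sat  1971: Sun/Sun  1972: Mon/Tue  1973: Wed/Wed  1974: Thu/Thu  1975: Fri/Fri  1976: Sat/Sun  …(52 more)…  2029: Wed/Wed  2030: Thu/Thu  2031: Fri/Fri  2032: Sat/Sun  2033: Mon/Mon  2034: Tue/Tue  2035: Wed/Wed  2036: Thu/Fri  2037: Sat/Sat  2038: Sun/Sun  2039: Mon/Mon  2040: Tue/Wed  2041: Thu/Thu  2042: Fri/Fri
Both conditions hold in: no year — 0.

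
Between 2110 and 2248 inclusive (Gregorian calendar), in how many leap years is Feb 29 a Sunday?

4

Leap years in 2110–2248: 34 of them.
Feb 29 weekday advances by 5 (mod 7) from one leap year to the next four years later (or differs when a century non-leap intervenes).
Leap-day weekdays: 2112:Mon 2116:Sat 2120:Thu 2124:Tue 2128:Sun✓ 2132:Fri 2136:Wed 2140:Mon 2144:Sat 2148:Thu 2152:Tue 2156:Sun✓ 2160:Fri …(8 more)… 2196:Mon 2204:Wed 2208:Mon 2212:Sat 2216:Thu 2220:Tue 2224:Sun✓ 2228:Fri 2232:Wed 2236:Mon 2240:Sat 2244:Thu 2248:Tue
Sunday: 2128, 2156, 2184, 2224 → 4.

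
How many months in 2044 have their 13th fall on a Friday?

Check the 13th of each month of 2044: Jan 13: Wed, Feb 13: Sat, Mar 13: Sun, Apr 13: Wed, May 13: Fri, Jun 13: Mon, Jul 13: Wed, Aug 13: Sat, Sep 13: Tue, Oct 13: Thu, Nov 13: Sun, Dec 13: Tue.
Friday occurs in May — 1 month.

1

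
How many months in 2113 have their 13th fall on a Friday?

Check the 13th of each month of 2113: Jan 13: Fri, Feb 13: Mon, Mar 13: Mon, Apr 13: Thu, May 13: Sat, Jun 13: Tue, Jul 13: Thu, Aug 13: Sun, Sep 13: Wed, Oct 13: Fri, Nov 13: Mon, Dec 13: Wed.
Friday occurs in January, October — 2 months.

2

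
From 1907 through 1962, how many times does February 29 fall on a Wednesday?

2

Leap years in 1907–1962: 14 of them.
Feb 29 weekday advances by 5 (mod 7) from one leap year to the next four years later (or differs when a century non-leap intervenes).
Leap-day weekdays: 1908:Sat 1912:Thu 1916:Tue 1920:Sun 1924:Fri 1928:Wed✓ 1932:Mon 1936:Sat 1940:Thu 1944:Tue 1948:Sun 1952:Fri 1956:Wed✓ 1960:Mon
Wednesday: 1928, 1956 → 2.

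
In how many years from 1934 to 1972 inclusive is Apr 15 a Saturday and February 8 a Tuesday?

Check each year's weekday for Apr 15 and February 8:
  1934: Sun/Thu  1935: Mon/Fri  1936: Wed/Sat  1937: Thu/Mon  1938: Fri/Tue  1939: Sat/Wed  1940: Mon/Thu  1941: Tue/Sat  1942: Wed/Sun  1943: Thu/Mon  1944: Sat/Tue ✓  1945: Sun/Thu  1946: Mon/Fri  1947: Tue/Sat  …(11 more)…  1959: Wed/Sun  1960: Fri/Mon  1961: Sat/Wed  1962: Sun/Thu  1963: Mon/Fri  1964: Wed/Sat  1965: Thu/Mon  1966: Fri/Tue  1967: Sat/Wed  1968: Mon/Thu  1969: Tue/Sat  1970: Wed/Sun  1971: Thu/Mon  1972: Sat/Tue ✓
Both conditions hold in: 1944, 1972 — 2.

2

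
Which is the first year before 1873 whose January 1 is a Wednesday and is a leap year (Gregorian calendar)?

Jan 1 advances by 2 weekdays after a leap year and by 1 after a common year.
1873: Jan 1 is Wednesday.
1872: Monday (leap)
1871: Sunday
1870: Saturday
1869: Friday
1868: Wednesday (leap)
1868 begins on a Wednesday and is a leap year.

1868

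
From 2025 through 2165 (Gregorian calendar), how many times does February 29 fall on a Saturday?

4

Leap years in 2025–2165: 34 of them.
Feb 29 weekday advances by 5 (mod 7) from one leap year to the next four years later (or differs when a century non-leap intervenes).
Leap-day weekdays: 2028:Tue 2032:Sun 2036:Fri 2040:Wed 2044:Mon 2048:Sat✓ 2052:Thu 2056:Tue 2060:Sun 2064:Fri 2068:Wed 2072:Mon 2076:Sat✓ …(8 more)… 2116:Sat✓ 2120:Thu 2124:Tue 2128:Sun 2132:Fri 2136:Wed 2140:Mon 2144:Sat✓ 2148:Thu 2152:Tue 2156:Sun 2160:Fri 2164:Wed
Saturday: 2048, 2076, 2116, 2144 → 4.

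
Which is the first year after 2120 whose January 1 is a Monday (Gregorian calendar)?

2125

Jan 1 advances by 2 weekdays after a leap year and by 1 after a common year.
2120: Jan 1 is Monday (leap).
2121: Wednesday
2122: Thursday
2123: Friday
2124: Saturday (leap)
2125: Monday
2125 begins on a Monday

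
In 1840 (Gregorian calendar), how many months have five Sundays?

4

A month of length L has five Sundays iff its first Sunday is on day ≤ L−28 (so day 1–3 in a 31-day month, 1–2 in a 30-day month, day 1 in a leap February).
Checking each month of 1840: Jan starts Wed (31d); Feb starts Sat (29d); Mar starts Sun (31d) ✓; Apr starts Wed (30d); May starts Fri (31d) ✓; Jun starts Mon (30d); Jul starts Wed (31d); Aug starts Sat (31d) ✓; Sep starts Tue (30d); Oct starts Thu (31d); Nov starts Sun (30d) ✓; Dec starts Tue (31d).
Five-Sunday months: March, May, August, November → 4.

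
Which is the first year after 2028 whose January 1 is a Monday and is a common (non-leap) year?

2029

Jan 1 advances by 2 weekdays after a leap year and by 1 after a common year.
2028: Jan 1 is Saturday (leap).
2029: Monday
2029 begins on a Monday and is a common year.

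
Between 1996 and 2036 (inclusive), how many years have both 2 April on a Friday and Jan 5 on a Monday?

2

Check each year's weekday for 2 April and Jan 5:
  1996: Tue/Fri  1997: Wed/Sun  1998: Thu/Mon  1999: Fri/Tue  2000: Sun/Wed  2001: Mon/Fri  2002: Tue/Sat  2003: Wed/Sun  2004: Fri/Mon ✓  2005: Sat/Wed  2006: Sun/Thu  2007: Mon/Fri  2008: Wed/Sat  2009: Thu/Mon  …(13 more)…  2023: Sun/Thu  2024: Tue/Fri  2025: Wed/Sun  2026: Thu/Mon  2027: Fri/Tue  2028: Sun/Wed  2029: Mon/Fri  2030: Tue/Sat  2031: Wed/Sun  2032: Fri/Mon ✓  2033: Sat/Wed  2034: Sun/Thu  2035: Mon/Fri  2036: Wed/Sat
Both conditions hold in: 2004, 2032 — 2.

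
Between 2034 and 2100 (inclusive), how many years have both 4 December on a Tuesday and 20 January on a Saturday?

7

Check each year's weekday for 4 December and 20 January:
  2034: Mon/Fri  2035: Tue/Sat ✓  2036: Thu/Sun  2037: Fri/Tue  2038: Sat/Wed  2039: Sun/Thu  2040: Tue/Fri  2041: Wed/Sun  2042: Thu/Mon  2043: Fri/Tue  2044: Sun/Wed  2045: Mon/Fri  2046: Tue/Sat ✓  2047: Wed/Sun  …(39 more)…  2087: Thu/Mon  2088: Sat/Tue  2089: Sun/Thu  2090: Mon/Fri  2091: Tue/Sat ✓  2092: Thu/Sun  2093: Fri/Tue  2094: Sat/Wed  2095: Sun/Thu  2096: Tue/Fri  2097: Wed/Sun  2098: Thu/Mon  2099: Fri/Tue  2100: Sat/Wed
Both conditions hold in: 2035, 2046, 2057, 2063, 2074, 2085, 2091 — 7.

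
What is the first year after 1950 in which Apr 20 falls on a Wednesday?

From one year to the next, a fixed date's weekday advances by 1, or by 2 when a Feb 29 lies between the two dates.
1950: April 20 is Thursday.
1951: Friday (+1)
1952: Sunday (+2)
1953: Monday (+1)
1954: Tuesday (+1)
1955: Wednesday (+1)
Apr 20 falls on a Wednesday in 1955.

1955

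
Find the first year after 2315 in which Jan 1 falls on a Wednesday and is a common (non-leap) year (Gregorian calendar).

2319

Jan 1 advances by 2 weekdays after a leap year and by 1 after a common year.
2315: Jan 1 is Friday.
2316: Saturday (leap)
2317: Monday
2318: Tuesday
2319: Wednesday
2319 begins on a Wednesday and is a common year.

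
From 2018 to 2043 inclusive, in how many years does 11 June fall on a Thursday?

4

Track 11 June's weekday year by year (advancing +1, or +2 across a Feb 29):
  2018: Mon  2019: Tue (+1)  2020: Thu (+2) ✓  2021: Fri (+1)  2022: Sat (+1)
  2023: Sun (+1)  2024: Tue (+2)  2025: Wed (+1)  2026: Thu (+1) ✓  2027: Fri (+1)
  2028: Sun (+2)  2029: Mon (+1)  2030: Tue (+1)  2031: Wed (+1)  2032: Fri (+2)
  2033: Sat (+1)  2034: Sun (+1)  2035: Mon (+1)  2036: Wed (+2)  2037: Thu (+1) ✓
  2038: Fri (+1)  2039: Sat (+1)  2040: Mon (+2)  2041: Tue (+1)  2042: Wed (+1)
  2043: Thu (+1) ✓
Thursday years: 2020, 2026, 2037, 2043 — 4 in total.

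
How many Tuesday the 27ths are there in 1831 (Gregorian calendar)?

Check the 27th of each month of 1831: Jan 27: Thu, Feb 27: Sun, Mar 27: Sun, Apr 27: Wed, May 27: Fri, Jun 27: Mon, Jul 27: Wed, Aug 27: Sat, Sep 27: Tue, Oct 27: Thu, Nov 27: Sun, Dec 27: Tue.
Tuesday occurs in September, December — 2 months.

2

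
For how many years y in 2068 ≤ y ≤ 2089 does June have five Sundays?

June has 30 days; it has five Sundays when Sunday falls among the first (month-length − 28) days — i.e. when June 1 is one of Sunday/Saturday.
June 1 by year: 2068:Fri 2069:Sat✓ 2070:Sun✓ 2071:Mon 2072:Wed 2073:Thu 2074:Fri 2075:Sat✓ 2076:Mon 2077:Tue 2078:Wed 2079:Thu 2080:Sat✓ 2081:Sun✓ 2082:Mon 2083:Tue 2084:Thu 2085:Fri 2086:Sat✓ 2087:Sun✓ 2088:Tue 2089:Wed
Years with five Sundays: 2069, 2070, 2075, 2080, 2081, 2086, 2087 → 7.

7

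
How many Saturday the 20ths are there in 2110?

Check the 20th of each month of 2110: Jan 20: Mon, Feb 20: Thu, Mar 20: Thu, Apr 20: Sun, May 20: Tue, Jun 20: Fri, Jul 20: Sun, Aug 20: Wed, Sep 20: Sat, Oct 20: Mon, Nov 20: Thu, Dec 20: Sat.
Saturday occurs in September, December — 2 months.

2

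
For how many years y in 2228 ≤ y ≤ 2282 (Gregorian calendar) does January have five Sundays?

January has 31 days; it has five Sundays when Sunday falls among the first (month-length − 28) days — i.e. when January 1 is one of Sunday/Saturday/Friday.
January 1 by year: 2228:Tue 2229:Thu 2230:Fri✓ 2231:Sat✓ 2232:Sun✓ 2233:Tue 2234:Wed 2235:Thu 2236:Fri✓ 2237:Sun✓ 2238:Mon 2239:Tue 2240:Wed 2241:Fri✓ 2242:Sat✓ …(25 more)… 2268:Wed 2269:Fri✓ 2270:Sat✓ 2271:Sun✓ 2272:Mon 2273:Wed 2274:Thu 2275:Fri✓ 2276:Sat✓ 2277:Mon 2278:Tue 2279:Wed 2280:Thu 2281:Sat✓ 2282:Sun✓
Years with five Sundays: 2230, 2231, 2232, 2236, 2237, 2241, 2242, 2243, 2247, 2248, 2253, 2254, 2258, 2259, 2260, 2264, 2265, 2269, 2270, 2271, 2275, 2276, 2281, 2282 → 24.

24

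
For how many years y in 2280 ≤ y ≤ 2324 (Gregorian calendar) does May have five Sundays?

19

May has 31 days; it has five Sundays when Sunday falls among the first (month-length − 28) days — i.e. when May 1 is one of Sunday/Saturday/Friday.
May 1 by year: 2280:Sat✓ 2281:Sun✓ 2282:Mon 2283:Tue 2284:Thu 2285:Fri✓ 2286:Sat✓ 2287:Sun✓ 2288:Tue 2289:Wed 2290:Thu 2291:Fri✓ 2292:Sun✓ 2293:Mon 2294:Tue …(15 more)… 2310:Sun✓ 2311:Mon 2312:Wed 2313:Thu 2314:Fri✓ 2315:Sat✓ 2316:Mon 2317:Tue 2318:Wed 2319:Thu 2320:Sat✓ 2321:Sun✓ 2322:Mon 2323:Tue 2324:Thu
Years with five Sundays: 2280, 2281, 2285, 2286, 2287, 2291, 2292, 2296, 2297, 2298, 2303, 2304, 2308, 2309, 2310, 2314, 2315, 2320, 2321 → 19.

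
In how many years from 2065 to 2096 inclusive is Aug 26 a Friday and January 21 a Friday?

4

Check each year's weekday for Aug 26 and January 21:
  2065: Wed/Wed  2066: Thu/Thu  2067: Fri/Fri ✓  2068: Sun/Sat  2069: Mon/Mon  2070: Tue/Tue  2071: Wed/Wed  2072: Fri/Thu  2073: Sat/Sat  2074: Sun/Sun  2075: Mon/Mon  2076: Wed/Tue  2077: Thu/Thu  2078: Fri/Fri ✓  …(4 more)…  2083: Thu/Thu  2084: Sat/Fri  2085: Sun/Sun  2086: Mon/Mon  2087: Tue/Tue  2088: Thu/Wed  2089: Fri/Fri ✓  2090: Sat/Sat  2091: Sun/Sun  2092: Tue/Mon  2093: Wed/Wed  2094: Thu/Thu  2095: Fri/Fri ✓  2096: Sun/Sat
Both conditions hold in: 2067, 2078, 2089, 2095 — 4.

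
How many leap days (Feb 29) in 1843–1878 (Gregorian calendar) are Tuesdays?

2

Leap years in 1843–1878: 9 of them.
Feb 29 weekday advances by 5 (mod 7) from one leap year to the next four years later (or differs when a century non-leap intervenes).
Leap-day weekdays: 1844:Thu 1848:Tue✓ 1852:Sun 1856:Fri 1860:Wed 1864:Mon 1868:Sat 1872:Thu 1876:Tue✓
Tuesday: 1848, 1876 → 2.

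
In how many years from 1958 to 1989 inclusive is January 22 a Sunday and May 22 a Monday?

4

Check each year's weekday for January 22 and May 22:
  1958: Wed/Thu  1959: Thu/Fri  1960: Fri/Sun  1961: Sun/Mon ✓  1962: Mon/Tue  1963: Tue/Wed  1964: Wed/Fri  1965: Fri/Sat  1966: Sat/Sun  1967: Sun/Mon ✓  1968: Mon/Wed  1969: Wed/Thu  1970: Thu/Fri  1971: Fri/Sat  …(4 more)…  1976: Thu/Sat  1977: Sat/Sun  1978: Sun/Mon ✓  1979: Mon/Tue  1980: Tue/Thu  1981: Thu/Fri  1982: Fri/Sat  1983: Sat/Sun  1984: Sun/Tue  1985: Tue/Wed  1986: Wed/Thu  1987: Thu/Fri  1988: Fri/Sun  1989: Sun/Mon ✓
Both conditions hold in: 1961, 1967, 1978, 1989 — 4.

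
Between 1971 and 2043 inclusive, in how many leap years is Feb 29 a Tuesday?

3

Leap years in 1971–2043: 18 of them.
Feb 29 weekday advances by 5 (mod 7) from one leap year to the next four years later (or differs when a century non-leap intervenes).
Leap-day weekdays: 1972:Tue✓ 1976:Sun 1980:Fri 1984:Wed 1988:Mon 1992:Sat 1996:Thu 2000:Tue✓ 2004:Sun 2008:Fri 2012:Wed 2016:Mon 2020:Sat 2024:Thu 2028:Tue✓ 2032:Sun 2036:Fri 2040:Wed
Tuesday: 1972, 2000, 2028 → 3.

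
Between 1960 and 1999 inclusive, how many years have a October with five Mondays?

17

October has 31 days; it has five Mondays when Monday falls among the first (month-length − 28) days — i.e. when October 1 is one of Monday/Sunday/Saturday.
October 1 by year: 1960:Sat✓ 1961:Sun✓ 1962:Mon✓ 1963:Tue 1964:Thu 1965:Fri 1966:Sat✓ 1967:Sun✓ 1968:Tue 1969:Wed 1970:Thu 1971:Fri 1972:Sun✓ 1973:Mon✓ 1974:Tue …(10 more)… 1985:Tue 1986:Wed 1987:Thu 1988:Sat✓ 1989:Sun✓ 1990:Mon✓ 1991:Tue 1992:Thu 1993:Fri 1994:Sat✓ 1995:Sun✓ 1996:Tue 1997:Wed 1998:Thu 1999:Fri
Years with five Mondays: 1960, 1961, 1962, 1966, 1967, 1972, 1973, 1977, 1978, 1979, 1983, 1984, 1988, 1989, 1990, 1994, 1995 → 17.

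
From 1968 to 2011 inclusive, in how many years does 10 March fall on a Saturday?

Track 10 March's weekday year by year (advancing +1, or +2 across a Feb 29):
  1968: Sun  1969: Mon (+1)  1970: Tue (+1)  1971: Wed (+1)  1972: Fri (+2)
  1973: Sat (+1) ✓  1974: Sun (+1)  1975: Mon (+1)  1976: Wed (+2)  1977: Thu (+1)
  1978: Fri (+1)  1979: Sat (+1) ✓  1980: Mon (+2)  1981: Tue (+1)  … (16 more years) …
  1998: Tue (+1)  1999: Wed (+1)  2000: Fri (+2)  2001: Sat (+1) ✓  2002: Sun (+1)
  2003: Mon (+1)  2004: Wed (+2)  2005: Thu (+1)  2006: Fri (+1)  2007: Sat (+1) ✓
  2008: Mon (+2)  2009: Tue (+1)  2010: Wed (+1)  2011: Thu (+1)
Saturday years: 1973, 1979, 1984, 1990, 2001, 2007 — 6 in total.

6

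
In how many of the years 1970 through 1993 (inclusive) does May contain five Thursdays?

May has 31 days; it has five Thursdays when Thursday falls among the first (month-length − 28) days — i.e. when May 1 is one of Thursday/Wednesday/Tuesday.
May 1 by year: 1970:Fri 1971:Sat 1972:Mon 1973:Tue✓ 1974:Wed✓ 1975:Thu✓ 1976:Sat 1977:Sun 1978:Mon 1979:Tue✓ 1980:Thu✓ 1981:Fri 1982:Sat 1983:Sun 1984:Tue✓ 1985:Wed✓ 1986:Thu✓ 1987:Fri 1988:Sun 1989:Mon 1990:Tue✓ 1991:Wed✓ 1992:Fri 1993:Sat
Years with five Thursdays: 1973, 1974, 1975, 1979, 1980, 1984, 1985, 1986, 1990, 1991 → 10.

10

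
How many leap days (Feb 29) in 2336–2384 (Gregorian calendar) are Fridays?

2

Leap years in 2336–2384: 13 of them.
Feb 29 weekday advances by 5 (mod 7) from one leap year to the next four years later (or differs when a century non-leap intervenes).
Leap-day weekdays: 2336:Sat 2340:Thu 2344:Tue 2348:Sun 2352:Fri✓ 2356:Wed 2360:Mon 2364:Sat 2368:Thu 2372:Tue 2376:Sun 2380:Fri✓ 2384:Wed
Friday: 2352, 2380 → 2.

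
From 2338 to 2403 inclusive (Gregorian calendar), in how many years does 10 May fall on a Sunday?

Track 10 May's weekday year by year (advancing +1, or +2 across a Feb 29):
  2338: Tue  2339: Wed (+1)  2340: Fri (+2)  2341: Sat (+1)  2342: Sun (+1) ✓
  2343: Mon (+1)  2344: Wed (+2)  2345: Thu (+1)  2346: Fri (+1)  2347: Sat (+1)
  2348: Mon (+2)  2349: Tue (+1)  2350: Wed (+1)  2351: Thu (+1)  … (38 more years) …
  2390: Thu (+1)  2391: Fri (+1)  2392: Sun (+2) ✓  2393: Mon (+1)  2394: Tue (+1)
  2395: Wed (+1)  2396: Fri (+2)  2397: Sat (+1)  2398: Sun (+1) ✓  2399: Mon (+1)
  2400: Wed (+2)  2401: Thu (+1)  2402: Fri (+1)  2403: Sat (+1)
Sunday years: 2342, 2353, 2359, 2364, 2370, 2381, 2387, 2392, 2398 — 9 in total.

9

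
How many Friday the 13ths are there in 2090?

2

Check the 13th of each month of 2090: Jan 13: Fri, Feb 13: Mon, Mar 13: Mon, Apr 13: Thu, May 13: Sat, Jun 13: Tue, Jul 13: Thu, Aug 13: Sun, Sep 13: Wed, Oct 13: Fri, Nov 13: Mon, Dec 13: Wed.
Friday occurs in January, October — 2 months.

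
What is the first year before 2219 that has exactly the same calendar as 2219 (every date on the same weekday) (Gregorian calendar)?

Two years share a calendar iff Jan 1 falls on the same weekday and both are leap or both are common. 2219: Jan 1 is Friday, common year.
2218: Jan 1 Thursday, common
2217: Jan 1 Wednesday, common
2216: Jan 1 Monday, leap
2215: Jan 1 Sunday, common
2214: Jan 1 Saturday, common
2213: Jan 1 Friday, common
2213 matches on both conditions.

2213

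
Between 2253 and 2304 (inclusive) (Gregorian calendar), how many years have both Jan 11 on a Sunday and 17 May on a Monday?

Check each year's weekday for Jan 11 and 17 May:
  2253: Tue/Tue  2254: Wed/Wed  2255: Thu/Thu  2256: Fri/Sat  2257: Sun/Sun  2258: Mon/Mon  2259: Tue/Tue  2260: Wed/Thu  2261: Fri/Fri  2262: Sat/Sat  2263: Sun/Sun  2264: Mon/Tue  2265: Wed/Wed  2266: Thu/Thu  …(24 more)…  2291: Sun/Sun  2292: Mon/Tue  2293: Wed/Wed  2294: Thu/Thu  2295: Fri/Fri  2296: Sat/Sun  2297: Mon/Mon  2298: Tue/Tue  2299: Wed/Wed  2300: Thu/Thu  2301: Fri/Fri  2302: Sat/Sat  2303: Sun/Sun  2304: Mon/Tue
Both conditions hold in: 2280 — 1.

1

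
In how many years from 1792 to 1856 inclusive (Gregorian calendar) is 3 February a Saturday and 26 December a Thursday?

2

Check each year's weekday for 3 February and 26 December:
  1792: Fri/Wed  1793: Sun/Thu  1794: Mon/Fri  1795: Tue/Sat  1796: Wed/Mon  1797: Fri/Tue  1798: Sat/Wed  1799: Sun/Thu  1800: Mon/Fri  1801: Tue/Sat  1802: Wed/Sun  1803: Thu/Mon  1804: Fri/Wed  1805: Sun/Thu  …(37 more)…  1843: Fri/Tue  1844: Sat/Thu ✓  1845: Mon/Fri  1846: Tue/Sat  1847: Wed/Sun  1848: Thu/Tue  1849: Sat/Wed  1850: Sun/Thu  1851: Mon/Fri  1852: Tue/Sun  1853: Thu/Mon  1854: Fri/Tue  1855: Sat/Wed  1856: Sun/Fri
Both conditions hold in: 1816, 1844 — 2.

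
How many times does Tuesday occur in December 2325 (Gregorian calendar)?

December 2325 has 31 days and begins on Tuesday.
The first Tuesday is December 1.
Tuesdays fall on 1, 8, 15, 22, 29 — that's 5.

5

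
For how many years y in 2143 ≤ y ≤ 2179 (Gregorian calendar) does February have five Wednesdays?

February has 28 days (29 in leap years); it has five Wednesdays when Wednesday falls among the first (month-length − 28) days — i.e. when February 1 is Wednesday in a leap year (never in a common year).
February 1 by year: 2143:Fri 2144:Sat 2145:Mon 2146:Tue 2147:Wed 2148:Thu 2149:Sat 2150:Sun 2151:Mon 2152:Tue 2153:Thu 2154:Fri 2155:Sat 2156:Sun 2157:Tue …(7 more)… 2165:Fri 2166:Sat 2167:Sun 2168:Mon 2169:Wed 2170:Thu 2171:Fri 2172:Sat 2173:Mon 2174:Tue 2175:Wed 2176:Thu 2177:Sat 2178:Sun 2179:Mon
Years with five Wednesdays: 2164 → 1.

1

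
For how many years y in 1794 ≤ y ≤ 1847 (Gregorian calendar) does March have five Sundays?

25

March has 31 days; it has five Sundays when Sunday falls among the first (month-length − 28) days — i.e. when March 1 is one of Sunday/Saturday/Friday.
March 1 by year: 1794:Sat✓ 1795:Sun✓ 1796:Tue 1797:Wed 1798:Thu 1799:Fri✓ 1800:Sat✓ 1801:Sun✓ 1802:Mon 1803:Tue 1804:Thu 1805:Fri✓ 1806:Sat✓ 1807:Sun✓ 1808:Tue …(24 more)… 1833:Fri✓ 1834:Sat✓ 1835:Sun✓ 1836:Tue 1837:Wed 1838:Thu 1839:Fri✓ 1840:Sun✓ 1841:Mon 1842:Tue 1843:Wed 1844:Fri✓ 1845:Sat✓ 1846:Sun✓ 1847:Mon
Years with five Sundays: 1794, 1795, 1799, 1800, 1801, 1805, 1806, 1807, 1811, 1812, 1816, 1817, 1818, 1822, 1823, 1828, 1829, 1833, 1834, 1835, 1839, 1840, 1844, 1845, 1846 → 25.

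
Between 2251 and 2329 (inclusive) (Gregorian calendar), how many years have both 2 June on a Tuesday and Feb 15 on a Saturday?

Check each year's weekday for 2 June and Feb 15:
  2251: Mon/Sat  2252: Wed/Sun  2253: Thu/Tue  2254: Fri/Wed  2255: Sat/Thu  2256: Mon/Fri  2257: Tue/Sun  2258: Wed/Mon  2259: Thu/Tue  2260: Sat/Wed  2261: Sun/Fri  2262: Mon/Sat  2263: Tue/Sun  2264: Thu/Mon  …(51 more)…  2316: Fri/Tue  2317: Sat/Thu  2318: Sun/Fri  2319: Mon/Sat  2320: Wed/Sun  2321: Thu/Tue  2322: Fri/Wed  2323: Sat/Thu  2324: Mon/Fri  2325: Tue/Sun  2326: Wed/Mon  2327: Thu/Tue  2328: Sat/Wed  2329: Sun/Fri
Both conditions hold in: 2268, 2296, 2308 — 3.

3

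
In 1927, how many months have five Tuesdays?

A month of length L has five Tuesdays iff its first Tuesday is on day ≤ L−28 (so day 1–3 in a 31-day month, 1–2 in a 30-day month, day 1 in a leap February).
Checking each month of 1927: Jan starts Sat (31d); Feb starts Tue (28d); Mar starts Tue (31d) ✓; Apr starts Fri (30d); May starts Sun (31d) ✓; Jun starts Wed (30d); Jul starts Fri (31d); Aug starts Mon (31d) ✓; Sep starts Thu (30d); Oct starts Sat (31d); Nov starts Tue (30d) ✓; Dec starts Thu (31d).
Five-Tuesday months: March, May, August, November → 4.

4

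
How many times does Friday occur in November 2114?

November 2114 has 30 days and begins on Thursday.
The first Friday is November 2.
Fridays fall on 2, 9, 16, 23, 30 — that's 5.

5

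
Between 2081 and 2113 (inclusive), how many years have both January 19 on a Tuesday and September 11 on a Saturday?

Check each year's weekday for January 19 and September 11:
  2081: Sun/Thu  2082: Mon/Fri  2083: Tue/Sat ✓  2084: Wed/Mon  2085: Fri/Tue  2086: Sat/Wed  2087: Sun/Thu  2088: Mon/Sat  2089: Wed/Sun  2090: Thu/Mon  2091: Fri/Tue  2092: Sat/Thu  2093: Mon/Fri  2094: Tue/Sat ✓  …(5 more)…  2100: Tue/Sat ✓  2101: Wed/Sun  2102: Thu/Mon  2103: Fri/Tue  2104: Sat/Thu  2105: Mon/Fri  2106: Tue/Sat ✓  2107: Wed/Sun  2108: Thu/Tue  2109: Sat/Wed  2110: Sun/Thu  2111: Mon/Fri  2112: Tue/Sun  2113: Thu/Mon
Both conditions hold in: 2083, 2094, 2100, 2106 — 4.

4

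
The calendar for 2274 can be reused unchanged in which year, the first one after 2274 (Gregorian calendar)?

Two years share a calendar iff Jan 1 falls on the same weekday and both are leap or both are common. 2274: Jan 1 is Thursday, common year.
2275: Jan 1 Friday, common
2276: Jan 1 Saturday, leap
2277: Jan 1 Monday, common
2278: Jan 1 Tuesday, common
2279: Jan 1 Wednesday, common
2280: Jan 1 Thursday, leap
2281: Jan 1 Saturday, common
2282: Jan 1 Sunday, common
2283: Jan 1 Monday, common
2284: Jan 1 Tuesday, leap
2285: Jan 1 Thursday, common
2285 matches on both conditions.

2285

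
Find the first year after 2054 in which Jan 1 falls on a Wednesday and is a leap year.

Jan 1 advances by 2 weekdays after a leap year and by 1 after a common year.
2054: Jan 1 is Thursday.
2055: Friday
2056: Saturday (leap)
2057: Monday
2058: Tuesday
2059: Wednesday
2060: Thursday (leap)
2061: Saturday
2062: Sunday
2063: Monday
2064: Tuesday (leap)
2065: Thursday
2066: Friday
2067: Saturday
2068: Sunday (leap)
2069: Tuesday
2070: Wednesday
2071: Thursday
2072: Friday (leap)
2073: Sunday
2074: Monday
2075: Tuesday
2076: Wednesday (leap)
2076 begins on a Wednesday and is a leap year.

2076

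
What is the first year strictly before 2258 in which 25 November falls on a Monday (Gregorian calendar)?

2250

From one year to the next, a fixed date's weekday advances by 1, or by 2 when a Feb 29 lies between the two dates.
2258: November 25 is Thursday.
2257: Wednesday (−1)
2256: Tuesday (−1)
2255: Sunday (−2)
2254: Saturday (−1)
2253: Friday (−1)
2252: Thursday (−1)
2251: Tuesday (−2)
2250: Monday (−1)
25 November falls on a Monday in 2250.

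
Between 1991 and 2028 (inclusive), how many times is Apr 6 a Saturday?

6

Track Apr 6's weekday year by year (advancing +1, or +2 across a Feb 29):
  1991: Sat ✓  1992: Mon (+2)  1993: Tue (+1)  1994: Wed (+1)  1995: Thu (+1)
  1996: Sat (+2) ✓  1997: Sun (+1)  1998: Mon (+1)  1999: Tue (+1)  2000: Thu (+2)
  2001: Fri (+1)  2002: Sat (+1) ✓  2003: Sun (+1)  2004: Tue (+2)  … (10 more years) …
  2015: Mon (+1)  2016: Wed (+2)  2017: Thu (+1)  2018: Fri (+1)  2019: Sat (+1) ✓
  2020: Mon (+2)  2021: Tue (+1)  2022: Wed (+1)  2023: Thu (+1)  2024: Sat (+2) ✓
  2025: Sun (+1)  2026: Mon (+1)  2027: Tue (+1)  2028: Thu (+2)
Saturday years: 1991, 1996, 2002, 2013, 2019, 2024 — 6 in total.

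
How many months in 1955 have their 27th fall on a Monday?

Check the 27th of each month of 1955: Jan 27: Thu, Feb 27: Sun, Mar 27: Sun, Apr 27: Wed, May 27: Fri, Jun 27: Mon, Jul 27: Wed, Aug 27: Sat, Sep 27: Tue, Oct 27: Thu, Nov 27: Sun, Dec 27: Tue.
Monday occurs in June — 1 month.

1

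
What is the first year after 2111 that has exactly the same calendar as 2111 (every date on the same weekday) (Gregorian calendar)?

Two years share a calendar iff Jan 1 falls on the same weekday and both are leap or both are common. 2111: Jan 1 is Thursday, common year.
2112: Jan 1 Friday, leap
2113: Jan 1 Sunday, common
2114: Jan 1 Monday, common
2115: Jan 1 Tuesday, common
2116: Jan 1 Wednesday, leap
2117: Jan 1 Friday, common
2118: Jan 1 Saturday, common
2119: Jan 1 Sunday, common
2120: Jan 1 Monday, leap
2121: Jan 1 Wednesday, common
2122: Jan 1 Thursday, common
2122 matches on both conditions.

2122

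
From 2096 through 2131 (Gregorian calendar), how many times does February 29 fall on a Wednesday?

2

Leap years in 2096–2131: 8 of them.
Feb 29 weekday advances by 5 (mod 7) from one leap year to the next four years later (or differs when a century non-leap intervenes).
Leap-day weekdays: 2096:Wed✓ 2104:Fri 2108:Wed✓ 2112:Mon 2116:Sat 2120:Thu 2124:Tue 2128:Sun
Wednesday: 2096, 2108 → 2.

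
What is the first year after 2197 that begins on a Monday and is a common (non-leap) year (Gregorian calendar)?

2198

Jan 1 advances by 2 weekdays after a leap year and by 1 after a common year.
2197: Jan 1 is Sunday.
2198: Monday
2198 begins on a Monday and is a common year.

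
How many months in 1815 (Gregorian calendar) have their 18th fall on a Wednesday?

Check the 18th of each month of 1815: Jan 18: Wed, Feb 18: Sat, Mar 18: Sat, Apr 18: Tue, May 18: Thu, Jun 18: Sun, Jul 18: Tue, Aug 18: Fri, Sep 18: Mon, Oct 18: Wed, Nov 18: Sat, Dec 18: Mon.
Wednesday occurs in January, October — 2 months.

2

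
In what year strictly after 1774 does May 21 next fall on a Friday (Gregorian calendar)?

From one year to the next, a fixed date's weekday advances by 1, or by 2 when a Feb 29 lies between the two dates.
1774: May 21 is Saturday.
1775: Sunday (+1)
1776: Tuesday (+2)
1777: Wednesday (+1)
1778: Thursday (+1)
1779: Friday (+1)
May 21 falls on a Friday in 1779.

1779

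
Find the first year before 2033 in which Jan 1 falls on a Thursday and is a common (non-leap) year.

2026

Jan 1 advances by 2 weekdays after a leap year and by 1 after a common year.
2033: Jan 1 is Saturday.
2032: Thursday (leap)
2031: Wednesday
2030: Tuesday
2029: Monday
2028: Saturday (leap)
2027: Friday
2026: Thursday
2026 begins on a Thursday and is a common year.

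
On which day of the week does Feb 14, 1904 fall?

January 1, 1904 is a Friday.
February 14 is day 45 of the year, i.e. 44 days after Jan 1.
44 mod 7 = 2, so advance 2 weekdays from Friday: Sunday.

Sunday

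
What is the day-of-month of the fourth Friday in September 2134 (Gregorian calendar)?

24

September 1, 2134 is a Wednesday, so the first Friday is the 3rd.
The fourth Friday is 3 + 21 = 24.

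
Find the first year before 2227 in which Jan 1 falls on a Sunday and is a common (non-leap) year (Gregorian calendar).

Jan 1 advances by 2 weekdays after a leap year and by 1 after a common year.
2227: Jan 1 is Monday.
2226: Sunday
2226 begins on a Sunday and is a common year.

2226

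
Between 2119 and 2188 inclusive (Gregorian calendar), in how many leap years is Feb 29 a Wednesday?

2

Leap years in 2119–2188: 18 of them.
Feb 29 weekday advances by 5 (mod 7) from one leap year to the next four years later (or differs when a century non-leap intervenes).
Leap-day weekdays: 2120:Thu 2124:Tue 2128:Sun 2132:Fri 2136:Wed✓ 2140:Mon 2144:Sat 2148:Thu 2152:Tue 2156:Sun 2160:Fri 2164:Wed✓ 2168:Mon 2172:Sat 2176:Thu 2180:Tue 2184:Sun 2188:Fri
Wednesday: 2136, 2164 → 2.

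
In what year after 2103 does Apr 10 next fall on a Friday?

2105

From one year to the next, a fixed date's weekday advances by 1, or by 2 when a Feb 29 lies between the two dates.
2103: April 10 is Tuesday.
2104: Thursday (+2)
2105: Friday (+1)
Apr 10 falls on a Friday in 2105.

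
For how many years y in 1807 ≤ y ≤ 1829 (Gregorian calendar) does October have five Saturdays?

October has 31 days; it has five Saturdays when Saturday falls among the first (month-length − 28) days — i.e. when October 1 is one of Saturday/Friday/Thursday.
October 1 by year: 1807:Thu✓ 1808:Sat✓ 1809:Sun 1810:Mon 1811:Tue 1812:Thu✓ 1813:Fri✓ 1814:Sat✓ 1815:Sun 1816:Tue 1817:Wed 1818:Thu✓ 1819:Fri✓ 1820:Sun 1821:Mon 1822:Tue 1823:Wed 1824:Fri✓ 1825:Sat✓ 1826:Sun 1827:Mon 1828:Wed 1829:Thu✓
Years with five Saturdays: 1807, 1808, 1812, 1813, 1814, 1818, 1819, 1824, 1825, 1829 → 10.

10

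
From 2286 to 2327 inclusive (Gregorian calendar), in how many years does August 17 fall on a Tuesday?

Track August 17's weekday year by year (advancing +1, or +2 across a Feb 29):
  2286: Tue ✓  2287: Wed (+1)  2288: Fri (+2)  2289: Sat (+1)  2290: Sun (+1)
  2291: Mon (+1)  2292: Wed (+2)  2293: Thu (+1)  2294: Fri (+1)  2295: Sat (+1)
  2296: Mon (+2)  2297: Tue (+1) ✓  2298: Wed (+1)  2299: Thu (+1)  … (14 more years) …
  2314: Mon (+1)  2315: Tue (+1) ✓  2316: Thu (+2)  2317: Fri (+1)  2318: Sat (+1)
  2319: Sun (+1)  2320: Tue (+2) ✓  2321: Wed (+1)  2322: Thu (+1)  2323: Fri (+1)
  2324: Sun (+2)  2325: Mon (+1)  2326: Tue (+1) ✓  2327: Wed (+1)
Tuesday years: 2286, 2297, 2309, 2315, 2320, 2326 — 6 in total.

6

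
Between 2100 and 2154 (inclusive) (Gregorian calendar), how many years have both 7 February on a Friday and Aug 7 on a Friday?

2

Check each year's weekday for 7 February and Aug 7:
  2100: Sun/Sat  2101: Mon/Sun  2102: Tue/Mon  2103: Wed/Tue  2104: Thu/Thu  2105: Sat/Fri  2106: Sun/Sat  2107: Mon/Sun  2108: Tue/Tue  2109: Thu/Wed  2110: Fri/Thu  2111: Sat/Fri  2112: Sun/Sun  2113: Tue/Mon  …(27 more)…  2141: Tue/Mon  2142: Wed/Tue  2143: Thu/Wed  2144: Fri/Fri ✓  2145: Sun/Sat  2146: Mon/Sun  2147: Tue/Mon  2148: Wed/Wed  2149: Fri/Thu  2150: Sat/Fri  2151: Sun/Sat  2152: Mon/Mon  2153: Wed/Tue  2154: Thu/Wed
Both conditions hold in: 2116, 2144 — 2.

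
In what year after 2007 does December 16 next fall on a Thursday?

2010

From one year to the next, a fixed date's weekday advances by 1, or by 2 when a Feb 29 lies between the two dates.
2007: December 16 is Sunday.
2008: Tuesday (+2)
2009: Wednesday (+1)
2010: Thursday (+1)
December 16 falls on a Thursday in 2010.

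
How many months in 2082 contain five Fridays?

A month of length L has five Fridays iff its first Friday is on day ≤ L−28 (so day 1–3 in a 31-day month, 1–2 in a 30-day month, day 1 in a leap February).
Checking each month of 2082: Jan starts Thu (31d) ✓; Feb starts Sun (28d); Mar starts Sun (31d); Apr starts Wed (30d); May starts Fri (31d) ✓; Jun starts Mon (30d); Jul starts Wed (31d) ✓; Aug starts Sat (31d); Sep starts Tue (30d); Oct starts Thu (31d) ✓; Nov starts Sun (30d); Dec starts Tue (31d).
Five-Friday months: January, May, July, October → 4.

4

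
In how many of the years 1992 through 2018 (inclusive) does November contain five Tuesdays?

8

November has 30 days; it has five Tuesdays when Tuesday falls among the first (month-length − 28) days — i.e. when November 1 is one of Tuesday/Monday.
November 1 by year: 1992:Sun 1993:Mon✓ 1994:Tue✓ 1995:Wed 1996:Fri 1997:Sat 1998:Sun 1999:Mon✓ 2000:Wed 2001:Thu 2002:Fri 2003:Sat 2004:Mon✓ 2005:Tue✓ 2006:Wed 2007:Thu 2008:Sat 2009:Sun 2010:Mon✓ 2011:Tue✓ 2012:Thu 2013:Fri 2014:Sat 2015:Sun 2016:Tue✓ 2017:Wed 2018:Thu
Years with five Tuesdays: 1993, 1994, 1999, 2004, 2005, 2010, 2011, 2016 → 8.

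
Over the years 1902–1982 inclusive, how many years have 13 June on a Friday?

Track 13 June's weekday year by year (advancing +1, or +2 across a Feb 29):
  1902: Fri ✓  1903: Sat (+1)  1904: Mon (+2)  1905: Tue (+1)  1906: Wed (+1)
  1907: Thu (+1)  1908: Sat (+2)  1909: Sun (+1)  1910: Mon (+1)  1911: Tue (+1)
  1912: Thu (+2)  1913: Fri (+1) ✓  1914: Sat (+1)  1915: Sun (+1)  … (53 more years) …
  1969: Fri (+1) ✓  1970: Sat (+1)  1971: Sun (+1)  1972: Tue (+2)  1973: Wed (+1)
  1974: Thu (+1)  1975: Fri (+1) ✓  1976: Sun (+2)  1977: Mon (+1)  1978: Tue (+1)
  1979: Wed (+1)  1980: Fri (+2) ✓  1981: Sat (+1)  1982: Sun (+1)
Friday years: 1902, 1913, 1919, 1924, 1930, 1941, 1947, 1952, 1958, 1969, 1975, 1980 — 12 in total.

12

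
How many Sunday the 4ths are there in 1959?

2

Check the 4th of each month of 1959: Jan 4: Sun, Feb 4: Wed, Mar 4: Wed, Apr 4: Sat, May 4: Mon, Jun 4: Thu, Jul 4: Sat, Aug 4: Tue, Sep 4: Fri, Oct 4: Sun, Nov 4: Wed, Dec 4: Fri.
Sunday occurs in January, October — 2 months.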